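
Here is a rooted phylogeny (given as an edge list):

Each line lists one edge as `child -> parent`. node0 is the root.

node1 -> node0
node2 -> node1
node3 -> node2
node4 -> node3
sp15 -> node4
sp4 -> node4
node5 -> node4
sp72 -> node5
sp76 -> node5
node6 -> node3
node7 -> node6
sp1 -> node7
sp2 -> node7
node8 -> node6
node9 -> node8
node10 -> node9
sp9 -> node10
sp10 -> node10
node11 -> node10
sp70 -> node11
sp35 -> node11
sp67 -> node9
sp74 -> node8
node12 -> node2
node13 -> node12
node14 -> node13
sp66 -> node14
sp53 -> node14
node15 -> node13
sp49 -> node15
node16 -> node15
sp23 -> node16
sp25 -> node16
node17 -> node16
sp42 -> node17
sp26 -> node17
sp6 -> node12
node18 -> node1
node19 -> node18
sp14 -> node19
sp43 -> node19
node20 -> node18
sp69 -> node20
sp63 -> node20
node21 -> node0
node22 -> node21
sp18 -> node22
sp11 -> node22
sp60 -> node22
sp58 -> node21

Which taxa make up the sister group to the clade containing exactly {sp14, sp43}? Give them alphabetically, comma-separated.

sp63, sp69

The clade containing exactly {sp14, sp43} attaches to the tree at the node subtending ((sp14,sp43),(sp69,sp63)).
The other lineage descending from that same node — the sister group — is (sp69,sp63); its 2 tips in alphabetical order are the answer.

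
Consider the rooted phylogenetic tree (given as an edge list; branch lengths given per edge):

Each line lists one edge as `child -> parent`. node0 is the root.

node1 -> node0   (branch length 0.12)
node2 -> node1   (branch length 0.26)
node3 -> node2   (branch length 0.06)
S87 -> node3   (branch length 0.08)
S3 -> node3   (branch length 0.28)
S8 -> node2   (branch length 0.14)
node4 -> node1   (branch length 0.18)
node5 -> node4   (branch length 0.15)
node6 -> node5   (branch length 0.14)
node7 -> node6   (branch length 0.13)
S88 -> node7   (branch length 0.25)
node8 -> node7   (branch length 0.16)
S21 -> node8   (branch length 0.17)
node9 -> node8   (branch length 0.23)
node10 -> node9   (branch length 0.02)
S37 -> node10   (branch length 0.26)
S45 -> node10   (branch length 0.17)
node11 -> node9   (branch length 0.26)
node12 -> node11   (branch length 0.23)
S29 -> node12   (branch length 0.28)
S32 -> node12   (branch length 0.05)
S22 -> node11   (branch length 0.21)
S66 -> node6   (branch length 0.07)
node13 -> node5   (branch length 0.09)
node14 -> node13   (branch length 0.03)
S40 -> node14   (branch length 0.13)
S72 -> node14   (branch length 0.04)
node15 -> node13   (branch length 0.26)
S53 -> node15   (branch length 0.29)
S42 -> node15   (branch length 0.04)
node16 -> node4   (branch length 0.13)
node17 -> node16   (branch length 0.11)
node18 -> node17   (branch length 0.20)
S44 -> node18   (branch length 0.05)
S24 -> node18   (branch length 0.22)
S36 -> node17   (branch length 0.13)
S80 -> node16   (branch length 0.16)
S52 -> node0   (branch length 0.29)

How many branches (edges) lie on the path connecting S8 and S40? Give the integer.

7

The MRCA of S8 and S40 is the node subtending (((S87,S3),S8),((((S88,(S21,((S37,S45),((S29,S32),S22)))),S66),((S40,S72),(S53,S42))),(((S44,S24),S36),S80))).
From S8 up to that node: 2 branches. From S40 up to the same node: 5 branches. Total: 2 + 5 = 7.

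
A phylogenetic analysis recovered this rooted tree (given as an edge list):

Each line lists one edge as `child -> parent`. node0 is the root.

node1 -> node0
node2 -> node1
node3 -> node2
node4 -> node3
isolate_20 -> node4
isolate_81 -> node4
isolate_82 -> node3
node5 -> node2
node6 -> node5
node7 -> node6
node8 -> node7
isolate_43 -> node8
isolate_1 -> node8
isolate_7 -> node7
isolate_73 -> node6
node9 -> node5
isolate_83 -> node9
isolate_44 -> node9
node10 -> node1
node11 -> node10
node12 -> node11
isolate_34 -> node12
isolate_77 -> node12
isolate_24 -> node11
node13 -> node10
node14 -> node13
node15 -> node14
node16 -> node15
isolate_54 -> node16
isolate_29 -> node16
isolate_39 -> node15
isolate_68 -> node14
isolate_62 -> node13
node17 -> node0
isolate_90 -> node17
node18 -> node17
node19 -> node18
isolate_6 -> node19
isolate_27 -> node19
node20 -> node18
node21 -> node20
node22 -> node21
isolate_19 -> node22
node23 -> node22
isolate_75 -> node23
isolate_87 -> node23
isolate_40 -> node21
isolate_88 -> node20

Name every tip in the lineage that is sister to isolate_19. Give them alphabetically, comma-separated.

isolate_19 attaches to the tree at the node subtending (isolate_19,(isolate_75,isolate_87)).
The other lineage descending from that same node — the sister group — is (isolate_75,isolate_87); its 2 tips in alphabetical order are the answer.

isolate_75, isolate_87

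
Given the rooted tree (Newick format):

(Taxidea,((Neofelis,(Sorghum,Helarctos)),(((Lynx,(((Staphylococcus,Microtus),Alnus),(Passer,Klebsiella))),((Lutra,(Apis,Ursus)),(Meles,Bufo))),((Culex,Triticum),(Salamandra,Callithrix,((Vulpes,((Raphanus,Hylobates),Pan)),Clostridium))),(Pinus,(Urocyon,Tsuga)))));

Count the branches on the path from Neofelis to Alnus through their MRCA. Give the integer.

The MRCA of Neofelis and Alnus is the node subtending ((Neofelis,(Sorghum,Helarctos)),(((Lynx,(((Staphylococcus,Microtus),Alnus),(Passer,Klebsiella))),((Lutra,(Apis,Ursus)),(Meles,Bufo))),((Culex,Triticum),(Salamandra,Callithrix,((Vulpes,((Raphanus,Hylobates),Pan)),Clostridium))),(Pinus,(Urocyon,Tsuga)))).
From Neofelis up to that node: 2 branches. From Alnus up to the same node: 6 branches. Total: 2 + 6 = 8.

8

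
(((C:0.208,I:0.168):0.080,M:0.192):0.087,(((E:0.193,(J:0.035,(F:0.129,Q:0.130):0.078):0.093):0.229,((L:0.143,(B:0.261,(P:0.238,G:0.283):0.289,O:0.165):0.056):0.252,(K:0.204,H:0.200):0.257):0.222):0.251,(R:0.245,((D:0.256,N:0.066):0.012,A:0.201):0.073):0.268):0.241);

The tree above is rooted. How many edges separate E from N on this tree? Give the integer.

7

The MRCA of E and N is the node subtending (((E,(J,(F,Q))),((L,(B,(P,G),O)),(K,H))),(R,((D,N),A))).
From E up to that node: 3 branches. From N up to the same node: 4 branches. Total: 3 + 4 = 7.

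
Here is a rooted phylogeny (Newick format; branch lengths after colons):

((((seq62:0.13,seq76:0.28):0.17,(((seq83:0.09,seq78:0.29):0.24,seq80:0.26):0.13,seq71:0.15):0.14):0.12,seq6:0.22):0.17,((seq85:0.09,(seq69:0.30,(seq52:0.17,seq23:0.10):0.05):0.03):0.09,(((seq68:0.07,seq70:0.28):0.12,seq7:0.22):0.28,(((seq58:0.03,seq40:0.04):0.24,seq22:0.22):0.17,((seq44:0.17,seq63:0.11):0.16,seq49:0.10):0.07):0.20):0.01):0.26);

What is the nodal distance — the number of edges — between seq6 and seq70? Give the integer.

7

The MRCA of seq6 and seq70 is the root of the tree.
From seq6 up to that node: 2 branches. From seq70 up to the same node: 5 branches. Total: 2 + 5 = 7.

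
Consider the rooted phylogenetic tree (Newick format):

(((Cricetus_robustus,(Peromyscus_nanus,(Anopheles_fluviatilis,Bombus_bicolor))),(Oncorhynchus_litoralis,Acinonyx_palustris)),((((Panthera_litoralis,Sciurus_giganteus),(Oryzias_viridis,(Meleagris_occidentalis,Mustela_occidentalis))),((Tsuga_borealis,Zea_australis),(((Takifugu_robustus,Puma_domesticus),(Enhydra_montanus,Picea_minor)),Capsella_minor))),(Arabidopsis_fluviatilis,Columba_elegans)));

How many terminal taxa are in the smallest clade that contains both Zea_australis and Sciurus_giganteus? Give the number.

12

The MRCA of Zea_australis and Sciurus_giganteus is the node subtending (((Panthera_litoralis,Sciurus_giganteus),(Oryzias_viridis,(Meleagris_occidentalis,Mustela_occidentalis))),((Tsuga_borealis,Zea_australis),(((Takifugu_robustus,Puma_domesticus),(Enhydra_montanus,Picea_minor)),Capsella_minor))).
That clade contains 12 terminal taxa: Capsella_minor, Enhydra_montanus, Meleagris_occidentalis, Mustela_occidentalis, Oryzias_viridis, Panthera_litoralis, Picea_minor, Puma_domesticus, Sciurus_giganteus, Takifugu_robustus, Tsuga_borealis, Zea_australis.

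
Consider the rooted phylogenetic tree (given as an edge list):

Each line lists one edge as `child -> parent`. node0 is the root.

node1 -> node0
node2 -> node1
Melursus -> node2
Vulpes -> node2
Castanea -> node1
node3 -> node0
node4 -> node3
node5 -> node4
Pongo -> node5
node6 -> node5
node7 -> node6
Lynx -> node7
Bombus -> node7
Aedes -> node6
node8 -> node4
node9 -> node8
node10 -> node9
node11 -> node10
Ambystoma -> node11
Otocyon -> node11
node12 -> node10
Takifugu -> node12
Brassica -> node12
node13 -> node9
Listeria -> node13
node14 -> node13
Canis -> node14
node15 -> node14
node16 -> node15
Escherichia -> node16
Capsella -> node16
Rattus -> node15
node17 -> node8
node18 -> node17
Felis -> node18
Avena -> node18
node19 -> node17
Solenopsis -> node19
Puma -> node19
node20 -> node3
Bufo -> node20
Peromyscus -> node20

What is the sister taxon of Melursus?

Vulpes

Melursus attaches to the tree at the node subtending (Melursus,Vulpes).
The other lineage descending from that same node — the sister group — is the single tip Vulpes.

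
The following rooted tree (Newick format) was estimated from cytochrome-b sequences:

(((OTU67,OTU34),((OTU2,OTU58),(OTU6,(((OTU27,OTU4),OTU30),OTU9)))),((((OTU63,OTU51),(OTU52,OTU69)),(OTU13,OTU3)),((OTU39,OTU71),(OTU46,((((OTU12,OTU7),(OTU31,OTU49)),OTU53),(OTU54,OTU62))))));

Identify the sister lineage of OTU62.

OTU54

OTU62 attaches to the tree at the node subtending (OTU54,OTU62).
The other lineage descending from that same node — the sister group — is the single tip OTU54.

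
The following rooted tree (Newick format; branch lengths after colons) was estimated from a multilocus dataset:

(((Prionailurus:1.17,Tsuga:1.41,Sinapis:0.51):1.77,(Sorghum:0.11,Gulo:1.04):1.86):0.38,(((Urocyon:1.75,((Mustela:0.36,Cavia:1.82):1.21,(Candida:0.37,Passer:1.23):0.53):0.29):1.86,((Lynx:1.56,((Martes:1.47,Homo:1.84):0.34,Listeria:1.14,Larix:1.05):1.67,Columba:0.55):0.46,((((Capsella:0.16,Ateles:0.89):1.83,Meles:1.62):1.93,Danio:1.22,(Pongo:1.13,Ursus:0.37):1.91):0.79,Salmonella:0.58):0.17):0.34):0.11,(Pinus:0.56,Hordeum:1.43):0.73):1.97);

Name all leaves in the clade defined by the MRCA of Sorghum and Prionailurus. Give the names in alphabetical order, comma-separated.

Tracing Sorghum: it sits inside (Sorghum,Gulo).
Tracing Prionailurus: it sits inside (Prionailurus,Tsuga,Sinapis).
The smallest clade enclosing both is ((Prionailurus,Tsuga,Sinapis),(Sorghum,Gulo)); the answer is its 5 terminal taxa in alphabetical order.

Gulo, Prionailurus, Sinapis, Sorghum, Tsuga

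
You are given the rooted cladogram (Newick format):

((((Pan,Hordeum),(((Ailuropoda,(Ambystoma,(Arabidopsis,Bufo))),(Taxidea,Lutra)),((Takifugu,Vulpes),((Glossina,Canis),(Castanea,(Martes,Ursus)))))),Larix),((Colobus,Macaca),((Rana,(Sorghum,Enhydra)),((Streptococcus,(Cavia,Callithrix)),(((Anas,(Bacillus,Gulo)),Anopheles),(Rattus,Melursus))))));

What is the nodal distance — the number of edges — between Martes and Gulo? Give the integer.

16

The MRCA of Martes and Gulo is the root of the tree.
From Martes up to that node: 8 branches. From Gulo up to the same node: 8 branches. Total: 8 + 8 = 16.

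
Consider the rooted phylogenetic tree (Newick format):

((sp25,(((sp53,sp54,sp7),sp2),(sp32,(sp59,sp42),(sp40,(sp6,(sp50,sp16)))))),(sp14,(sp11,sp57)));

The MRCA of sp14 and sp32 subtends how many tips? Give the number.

15

The MRCA of sp14 and sp32 is the root, so the clade is the entire tree.
That clade contains 15 terminal taxa: sp11, sp14, sp16, sp2, sp25, sp32, sp40, sp42, sp50, sp53, sp54, sp57, sp59, sp6, sp7.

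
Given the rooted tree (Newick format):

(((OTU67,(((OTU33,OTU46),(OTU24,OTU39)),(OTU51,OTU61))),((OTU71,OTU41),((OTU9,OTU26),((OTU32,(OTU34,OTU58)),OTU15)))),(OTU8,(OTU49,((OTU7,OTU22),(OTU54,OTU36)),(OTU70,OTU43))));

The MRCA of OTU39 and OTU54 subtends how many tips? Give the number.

The MRCA of OTU39 and OTU54 is the root, so the clade is the entire tree.
That clade contains 23 terminal taxa: OTU15, OTU22, OTU24, OTU26, OTU32, OTU33, OTU34, OTU36, OTU39, OTU41, OTU43, OTU46, OTU49, OTU51, OTU54, OTU58, OTU61, OTU67, OTU7, OTU70, OTU71, OTU8, OTU9.

23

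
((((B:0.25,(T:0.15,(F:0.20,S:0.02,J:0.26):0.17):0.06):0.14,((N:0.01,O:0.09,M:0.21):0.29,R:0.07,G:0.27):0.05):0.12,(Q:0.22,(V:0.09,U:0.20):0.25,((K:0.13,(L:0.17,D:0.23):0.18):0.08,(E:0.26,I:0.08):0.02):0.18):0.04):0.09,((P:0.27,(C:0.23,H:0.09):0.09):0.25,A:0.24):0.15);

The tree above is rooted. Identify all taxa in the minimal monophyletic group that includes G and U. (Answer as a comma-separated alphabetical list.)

B, D, E, F, G, I, J, K, L, M, N, O, Q, R, S, T, U, V

Tracing G: it sits inside ((N,O,M),R,G).
Tracing U: it sits inside (V,U).
The smallest clade enclosing both is (((B,(T,(F,S,J))),((N,O,M),R,G)),(Q,(V,U),((K,(L,D)),(E,I)))); the answer is its 18 terminal taxa in alphabetical order.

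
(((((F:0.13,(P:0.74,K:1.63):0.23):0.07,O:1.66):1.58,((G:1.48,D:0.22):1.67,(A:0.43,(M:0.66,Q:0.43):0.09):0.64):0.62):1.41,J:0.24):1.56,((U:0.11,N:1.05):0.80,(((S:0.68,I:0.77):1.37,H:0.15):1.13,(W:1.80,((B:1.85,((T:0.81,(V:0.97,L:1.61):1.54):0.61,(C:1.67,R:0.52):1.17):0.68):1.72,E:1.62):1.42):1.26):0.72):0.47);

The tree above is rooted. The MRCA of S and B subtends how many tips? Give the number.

The MRCA of S and B is the node subtending (((S,I),H),(W,((B,((T,(V,L)),(C,R))),E))).
That clade contains 11 terminal taxa: B, C, E, H, I, L, R, S, T, V, W.

11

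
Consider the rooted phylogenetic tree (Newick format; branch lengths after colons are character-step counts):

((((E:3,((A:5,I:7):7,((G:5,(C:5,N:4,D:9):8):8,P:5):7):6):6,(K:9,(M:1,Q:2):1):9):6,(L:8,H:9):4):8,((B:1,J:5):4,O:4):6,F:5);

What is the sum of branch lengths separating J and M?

The path runs J → … → MRCA → … → M; the MRCA is the root of the tree.
Branch lengths along that path: 5 + 4 + 6 + 8 + 6 + 9 + 1 + 1 = 40.

40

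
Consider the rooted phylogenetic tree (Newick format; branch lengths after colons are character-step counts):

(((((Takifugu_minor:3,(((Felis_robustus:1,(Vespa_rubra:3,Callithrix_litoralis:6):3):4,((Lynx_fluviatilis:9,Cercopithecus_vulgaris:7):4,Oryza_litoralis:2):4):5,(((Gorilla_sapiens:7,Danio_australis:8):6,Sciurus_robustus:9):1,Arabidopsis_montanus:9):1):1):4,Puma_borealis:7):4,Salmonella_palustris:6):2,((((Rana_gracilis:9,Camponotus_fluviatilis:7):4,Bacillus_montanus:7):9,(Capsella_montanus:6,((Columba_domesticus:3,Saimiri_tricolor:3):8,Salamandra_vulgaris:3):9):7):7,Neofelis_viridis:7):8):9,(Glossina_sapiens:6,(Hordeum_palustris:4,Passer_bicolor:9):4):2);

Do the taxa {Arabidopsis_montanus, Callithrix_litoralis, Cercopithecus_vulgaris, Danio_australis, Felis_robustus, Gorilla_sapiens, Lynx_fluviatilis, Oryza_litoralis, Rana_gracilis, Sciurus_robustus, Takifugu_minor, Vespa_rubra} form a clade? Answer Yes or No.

No

The MRCA of the listed taxa subtends ((((Takifugu_minor,(((Felis_robustus,(Vespa_rubra,Callithrix_litoralis)),((Lynx_fluviatilis,Cercopithecus_vulgaris),Oryza_litoralis)),(((Gorilla_sapiens,Danio_australis),Sciurus_robustus),Arabidopsis_montanus))),Puma_borealis),Salmonella_palustris),((((Rana_gracilis,Camponotus_fluviatilis),Bacillus_montanus),(Capsella_montanus,((Columba_domesticus,Saimiri_tricolor),Salamandra_vulgaris))),Neofelis_viridis)).
That clade also contains Bacillus_montanus, Camponotus_fluviatilis, Capsella_montanus, Columba_domesticus, Neofelis_viridis, Puma_borealis, Saimiri_tricolor, Salamandra_vulgaris, Salmonella_palustris, which are not in the proposed group, so the group is not monophyletic.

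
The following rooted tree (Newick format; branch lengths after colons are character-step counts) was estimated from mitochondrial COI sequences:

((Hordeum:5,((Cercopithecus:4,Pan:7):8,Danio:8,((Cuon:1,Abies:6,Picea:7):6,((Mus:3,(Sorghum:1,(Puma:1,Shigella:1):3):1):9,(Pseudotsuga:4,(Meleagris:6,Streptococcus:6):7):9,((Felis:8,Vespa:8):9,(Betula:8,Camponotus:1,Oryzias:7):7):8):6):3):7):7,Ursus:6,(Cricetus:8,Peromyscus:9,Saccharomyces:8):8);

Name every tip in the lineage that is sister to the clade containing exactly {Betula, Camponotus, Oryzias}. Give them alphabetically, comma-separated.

Felis, Vespa

The clade containing exactly {Betula, Camponotus, Oryzias} attaches to the tree at the node subtending ((Felis,Vespa),(Betula,Camponotus,Oryzias)).
The other lineage descending from that same node — the sister group — is (Felis,Vespa); its 2 tips in alphabetical order are the answer.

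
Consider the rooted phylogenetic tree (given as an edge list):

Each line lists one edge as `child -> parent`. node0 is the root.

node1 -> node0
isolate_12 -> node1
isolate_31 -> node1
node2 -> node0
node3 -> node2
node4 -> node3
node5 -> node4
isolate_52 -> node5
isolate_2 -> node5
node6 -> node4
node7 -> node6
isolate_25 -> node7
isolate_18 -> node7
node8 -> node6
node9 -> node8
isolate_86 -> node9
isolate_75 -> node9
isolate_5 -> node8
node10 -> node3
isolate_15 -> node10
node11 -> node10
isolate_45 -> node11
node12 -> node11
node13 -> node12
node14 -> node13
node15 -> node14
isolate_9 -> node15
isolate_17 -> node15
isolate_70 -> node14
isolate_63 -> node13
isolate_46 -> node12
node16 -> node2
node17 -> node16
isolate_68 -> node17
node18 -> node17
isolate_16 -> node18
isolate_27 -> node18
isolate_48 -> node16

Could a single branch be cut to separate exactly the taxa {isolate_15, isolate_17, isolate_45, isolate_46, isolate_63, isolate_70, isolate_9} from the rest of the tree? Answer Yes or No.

The most recent common ancestor of these taxa subtends (isolate_15,(isolate_45,((((isolate_9,isolate_17),isolate_70),isolate_63),isolate_46))).
That clade has exactly 7 tips — every listed taxon and nothing else — so the group is monophyletic.

Yes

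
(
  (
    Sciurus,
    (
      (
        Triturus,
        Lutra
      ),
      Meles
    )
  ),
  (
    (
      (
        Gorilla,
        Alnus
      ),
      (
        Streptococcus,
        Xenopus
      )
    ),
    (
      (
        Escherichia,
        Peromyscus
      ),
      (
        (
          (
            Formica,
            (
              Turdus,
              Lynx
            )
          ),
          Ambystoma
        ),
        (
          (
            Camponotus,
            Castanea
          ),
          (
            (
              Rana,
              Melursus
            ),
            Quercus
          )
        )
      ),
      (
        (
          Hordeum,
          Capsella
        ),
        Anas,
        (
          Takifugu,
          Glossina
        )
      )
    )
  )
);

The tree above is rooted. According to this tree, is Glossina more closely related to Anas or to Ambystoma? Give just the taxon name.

The MRCA of Glossina and Anas subtends ((Hordeum,Capsella),Anas,(Takifugu,Glossina)) (5 taxa).
The MRCA of Glossina and Ambystoma subtends ((Escherichia,Peromyscus),(((Formica,(Turdus,Lynx)),Ambystoma),((Camponotus,Castanea),((Rana,Melursus),Quercus))),((Hordeum,Capsella),Anas,(Takifugu,Glossina))) (16 taxa).
The first is nested inside the second, so Glossina shares a more recent common ancestor with Anas.

Anas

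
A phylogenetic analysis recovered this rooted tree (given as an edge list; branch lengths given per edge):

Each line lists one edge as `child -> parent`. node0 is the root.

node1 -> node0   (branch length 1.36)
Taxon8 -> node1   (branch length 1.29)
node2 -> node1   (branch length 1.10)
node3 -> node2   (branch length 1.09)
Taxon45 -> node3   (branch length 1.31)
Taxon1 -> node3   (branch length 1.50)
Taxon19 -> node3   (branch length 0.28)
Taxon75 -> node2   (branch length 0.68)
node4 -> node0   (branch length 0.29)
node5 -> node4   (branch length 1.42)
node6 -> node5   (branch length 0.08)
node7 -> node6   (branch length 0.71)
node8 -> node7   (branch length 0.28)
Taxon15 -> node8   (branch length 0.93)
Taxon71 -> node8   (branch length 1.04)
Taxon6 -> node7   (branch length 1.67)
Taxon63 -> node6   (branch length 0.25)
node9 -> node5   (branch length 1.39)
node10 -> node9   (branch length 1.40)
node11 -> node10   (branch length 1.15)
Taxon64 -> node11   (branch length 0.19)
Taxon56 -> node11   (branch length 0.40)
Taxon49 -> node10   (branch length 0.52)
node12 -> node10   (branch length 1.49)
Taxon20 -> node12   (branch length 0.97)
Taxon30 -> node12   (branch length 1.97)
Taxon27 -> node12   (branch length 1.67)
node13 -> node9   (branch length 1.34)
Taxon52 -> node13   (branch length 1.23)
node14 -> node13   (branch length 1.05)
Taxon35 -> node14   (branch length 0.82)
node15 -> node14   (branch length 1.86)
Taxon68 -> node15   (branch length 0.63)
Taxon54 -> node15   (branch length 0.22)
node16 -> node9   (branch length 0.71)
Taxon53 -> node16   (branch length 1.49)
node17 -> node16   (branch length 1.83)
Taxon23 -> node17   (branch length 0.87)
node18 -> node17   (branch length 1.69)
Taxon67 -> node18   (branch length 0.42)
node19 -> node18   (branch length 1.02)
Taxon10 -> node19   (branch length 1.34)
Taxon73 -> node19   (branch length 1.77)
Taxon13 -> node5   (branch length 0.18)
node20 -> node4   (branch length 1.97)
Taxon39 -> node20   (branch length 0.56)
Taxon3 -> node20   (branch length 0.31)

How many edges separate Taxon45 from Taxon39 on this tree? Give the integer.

7

The MRCA of Taxon45 and Taxon39 is the root of the tree.
From Taxon45 up to that node: 4 branches. From Taxon39 up to the same node: 3 branches. Total: 4 + 3 = 7.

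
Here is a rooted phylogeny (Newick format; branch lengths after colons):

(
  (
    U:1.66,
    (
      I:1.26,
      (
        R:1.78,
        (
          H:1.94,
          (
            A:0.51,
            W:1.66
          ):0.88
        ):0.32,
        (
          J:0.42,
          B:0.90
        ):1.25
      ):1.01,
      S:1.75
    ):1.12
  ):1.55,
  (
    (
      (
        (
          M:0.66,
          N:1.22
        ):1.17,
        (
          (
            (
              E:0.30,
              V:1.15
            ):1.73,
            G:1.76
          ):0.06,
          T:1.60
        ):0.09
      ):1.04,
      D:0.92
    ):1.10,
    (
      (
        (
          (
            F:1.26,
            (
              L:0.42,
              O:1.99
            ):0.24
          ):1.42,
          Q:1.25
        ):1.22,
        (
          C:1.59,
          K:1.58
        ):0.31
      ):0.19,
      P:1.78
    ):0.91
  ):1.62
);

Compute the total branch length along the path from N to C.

The path runs N → … → MRCA → … → C; the MRCA is the node subtending ((((M,N),(((E,V),G),T)),D),((((F,(L,O)),Q),(C,K)),P)).
Branch lengths along that path: 1.22 + 1.17 + 1.04 + 1.10 + 0.91 + 0.19 + 0.31 + 1.59 = 7.53.

7.53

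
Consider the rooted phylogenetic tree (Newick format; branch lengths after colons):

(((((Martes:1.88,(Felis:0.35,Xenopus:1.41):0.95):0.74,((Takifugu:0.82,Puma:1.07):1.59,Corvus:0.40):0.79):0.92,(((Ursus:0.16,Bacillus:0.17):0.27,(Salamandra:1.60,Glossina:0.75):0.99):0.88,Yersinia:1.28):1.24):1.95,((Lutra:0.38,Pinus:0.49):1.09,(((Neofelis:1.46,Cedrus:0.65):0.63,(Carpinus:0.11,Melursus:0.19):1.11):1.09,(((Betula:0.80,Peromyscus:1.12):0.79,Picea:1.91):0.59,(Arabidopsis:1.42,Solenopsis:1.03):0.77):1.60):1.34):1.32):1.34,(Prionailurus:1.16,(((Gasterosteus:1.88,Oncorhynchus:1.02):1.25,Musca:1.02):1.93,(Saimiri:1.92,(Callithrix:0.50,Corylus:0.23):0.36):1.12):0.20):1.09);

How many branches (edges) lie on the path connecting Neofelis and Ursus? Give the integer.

The MRCA of Neofelis and Ursus is the node subtending ((((Martes,(Felis,Xenopus)),((Takifugu,Puma),Corvus)),(((Ursus,Bacillus),(Salamandra,Glossina)),Yersinia)),((Lutra,Pinus),(((Neofelis,Cedrus),(Carpinus,Melursus)),(((Betula,Peromyscus),Picea),(Arabidopsis,Solenopsis))))).
From Neofelis up to that node: 5 branches. From Ursus up to the same node: 5 branches. Total: 5 + 5 = 10.

10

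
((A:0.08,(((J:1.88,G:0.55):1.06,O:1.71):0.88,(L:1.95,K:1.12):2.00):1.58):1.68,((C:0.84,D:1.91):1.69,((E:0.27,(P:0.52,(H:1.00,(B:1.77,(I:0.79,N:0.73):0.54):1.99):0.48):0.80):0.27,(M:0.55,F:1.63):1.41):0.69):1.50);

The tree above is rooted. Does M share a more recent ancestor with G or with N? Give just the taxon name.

The MRCA of M and N subtends ((E,(P,(H,(B,(I,N))))),(M,F)) (8 taxa).
The MRCA of M and G is the root, subtending the entire tree (16 taxa).
The first is nested inside the second, so M shares a more recent common ancestor with N.

N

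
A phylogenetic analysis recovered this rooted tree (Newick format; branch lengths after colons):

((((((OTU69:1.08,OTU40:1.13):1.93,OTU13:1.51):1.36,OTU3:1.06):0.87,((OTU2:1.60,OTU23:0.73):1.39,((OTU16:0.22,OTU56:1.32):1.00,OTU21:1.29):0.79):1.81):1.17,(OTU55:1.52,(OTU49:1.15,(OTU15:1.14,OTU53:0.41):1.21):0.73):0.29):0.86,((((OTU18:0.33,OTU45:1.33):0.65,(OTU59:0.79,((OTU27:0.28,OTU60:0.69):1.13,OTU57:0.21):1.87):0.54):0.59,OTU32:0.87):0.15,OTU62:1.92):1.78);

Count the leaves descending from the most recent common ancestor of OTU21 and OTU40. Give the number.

The MRCA of OTU21 and OTU40 is the node subtending ((((OTU69,OTU40),OTU13),OTU3),((OTU2,OTU23),((OTU16,OTU56),OTU21))).
That clade contains 9 terminal taxa: OTU13, OTU16, OTU2, OTU21, OTU23, OTU3, OTU40, OTU56, OTU69.

9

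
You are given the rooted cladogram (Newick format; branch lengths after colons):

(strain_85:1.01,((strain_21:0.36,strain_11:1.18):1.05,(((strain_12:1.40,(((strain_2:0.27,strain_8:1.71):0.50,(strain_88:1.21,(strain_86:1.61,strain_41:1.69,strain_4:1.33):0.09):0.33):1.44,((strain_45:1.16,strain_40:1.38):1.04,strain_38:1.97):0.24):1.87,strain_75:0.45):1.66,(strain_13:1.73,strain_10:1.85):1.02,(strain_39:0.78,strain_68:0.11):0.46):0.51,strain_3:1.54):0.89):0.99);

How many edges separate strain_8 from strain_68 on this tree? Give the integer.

The MRCA of strain_8 and strain_68 is the node subtending ((strain_12,(((strain_2,strain_8),(strain_88,(strain_86,strain_41,strain_4))),((strain_45,strain_40),strain_38)),strain_75),(strain_13,strain_10),(strain_39,strain_68)).
From strain_8 up to that node: 5 branches. From strain_68 up to the same node: 2 branches. Total: 5 + 2 = 7.

7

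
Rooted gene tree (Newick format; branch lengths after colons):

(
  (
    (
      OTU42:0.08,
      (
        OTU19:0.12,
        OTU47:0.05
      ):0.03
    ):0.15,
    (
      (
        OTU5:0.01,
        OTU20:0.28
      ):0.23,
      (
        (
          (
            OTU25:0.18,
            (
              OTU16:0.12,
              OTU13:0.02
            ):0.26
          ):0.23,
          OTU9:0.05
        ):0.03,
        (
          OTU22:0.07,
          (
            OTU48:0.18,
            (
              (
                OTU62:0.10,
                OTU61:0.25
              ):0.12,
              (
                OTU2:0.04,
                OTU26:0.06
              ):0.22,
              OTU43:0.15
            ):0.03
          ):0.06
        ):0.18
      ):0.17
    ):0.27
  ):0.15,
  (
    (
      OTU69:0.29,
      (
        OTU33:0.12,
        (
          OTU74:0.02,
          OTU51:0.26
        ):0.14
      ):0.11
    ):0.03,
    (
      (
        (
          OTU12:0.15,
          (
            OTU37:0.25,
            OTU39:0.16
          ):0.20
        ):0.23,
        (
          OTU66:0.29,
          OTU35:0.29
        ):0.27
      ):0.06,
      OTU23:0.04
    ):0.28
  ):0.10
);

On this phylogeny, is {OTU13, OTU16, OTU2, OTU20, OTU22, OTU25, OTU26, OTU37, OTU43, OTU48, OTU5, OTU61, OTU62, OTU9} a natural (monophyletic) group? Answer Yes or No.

No

The MRCA of the listed taxa is the root, so the smallest clade containing them is the whole tree.
That clade also contains OTU12, OTU19, OTU23, OTU33, OTU35, OTU39, OTU42, OTU47, OTU51, OTU66, OTU69, OTU74, which are not in the proposed group, so the group is not monophyletic.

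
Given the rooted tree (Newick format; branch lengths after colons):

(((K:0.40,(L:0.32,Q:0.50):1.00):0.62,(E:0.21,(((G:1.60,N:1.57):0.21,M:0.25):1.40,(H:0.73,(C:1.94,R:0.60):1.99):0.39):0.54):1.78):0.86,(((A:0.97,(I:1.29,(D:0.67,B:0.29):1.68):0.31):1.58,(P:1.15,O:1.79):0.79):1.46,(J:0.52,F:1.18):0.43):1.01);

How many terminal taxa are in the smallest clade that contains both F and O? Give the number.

The MRCA of F and O is the node subtending (((A,(I,(D,B))),(P,O)),(J,F)).
That clade contains 8 terminal taxa: A, B, D, F, I, J, O, P.

8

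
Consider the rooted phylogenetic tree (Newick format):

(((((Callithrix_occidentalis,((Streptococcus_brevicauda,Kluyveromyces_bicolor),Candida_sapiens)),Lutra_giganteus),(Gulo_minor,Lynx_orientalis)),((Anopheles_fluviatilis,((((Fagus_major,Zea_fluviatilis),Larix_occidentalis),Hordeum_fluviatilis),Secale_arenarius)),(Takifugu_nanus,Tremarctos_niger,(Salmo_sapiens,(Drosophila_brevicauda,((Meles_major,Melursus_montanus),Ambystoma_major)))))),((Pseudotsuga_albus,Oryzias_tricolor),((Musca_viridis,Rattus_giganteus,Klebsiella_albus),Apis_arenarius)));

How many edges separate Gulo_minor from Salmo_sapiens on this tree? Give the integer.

7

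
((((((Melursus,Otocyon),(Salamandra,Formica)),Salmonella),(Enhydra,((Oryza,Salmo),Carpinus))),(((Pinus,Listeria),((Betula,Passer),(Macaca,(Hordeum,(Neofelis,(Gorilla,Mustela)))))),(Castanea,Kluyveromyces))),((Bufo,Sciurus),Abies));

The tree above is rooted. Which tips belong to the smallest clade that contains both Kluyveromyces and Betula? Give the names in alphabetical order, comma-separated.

Tracing Kluyveromyces: it sits inside (Castanea,Kluyveromyces).
Tracing Betula: it sits inside (Betula,Passer).
The smallest clade enclosing both is (((Pinus,Listeria),((Betula,Passer),(Macaca,(Hordeum,(Neofelis,(Gorilla,Mustela)))))),(Castanea,Kluyveromyces)); the answer is its 11 terminal taxa in alphabetical order.

Betula, Castanea, Gorilla, Hordeum, Kluyveromyces, Listeria, Macaca, Mustela, Neofelis, Passer, Pinus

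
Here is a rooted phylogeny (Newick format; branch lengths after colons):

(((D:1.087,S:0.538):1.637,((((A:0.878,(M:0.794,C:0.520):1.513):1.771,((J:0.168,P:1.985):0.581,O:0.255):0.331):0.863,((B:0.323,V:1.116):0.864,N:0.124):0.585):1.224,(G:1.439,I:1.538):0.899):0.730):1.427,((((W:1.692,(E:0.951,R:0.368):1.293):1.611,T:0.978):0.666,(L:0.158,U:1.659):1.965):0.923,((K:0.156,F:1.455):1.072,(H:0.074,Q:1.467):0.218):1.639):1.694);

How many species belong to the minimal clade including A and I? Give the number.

11

The MRCA of A and I is the node subtending ((((A,(M,C)),((J,P),O)),((B,V),N)),(G,I)).
That clade contains 11 terminal taxa: A, B, C, G, I, J, M, N, O, P, V.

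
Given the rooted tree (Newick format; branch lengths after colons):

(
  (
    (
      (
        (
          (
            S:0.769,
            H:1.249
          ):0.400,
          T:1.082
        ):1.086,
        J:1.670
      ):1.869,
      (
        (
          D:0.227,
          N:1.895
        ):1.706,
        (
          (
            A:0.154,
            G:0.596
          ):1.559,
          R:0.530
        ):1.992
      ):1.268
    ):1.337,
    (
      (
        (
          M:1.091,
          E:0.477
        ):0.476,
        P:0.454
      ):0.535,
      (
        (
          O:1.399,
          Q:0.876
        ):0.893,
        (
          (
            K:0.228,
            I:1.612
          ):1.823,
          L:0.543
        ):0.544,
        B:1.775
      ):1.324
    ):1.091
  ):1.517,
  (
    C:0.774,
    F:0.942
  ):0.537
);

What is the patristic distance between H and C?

8.769

The path runs H → … → MRCA → … → C; the MRCA is the root of the tree.
Branch lengths along that path: 1.249 + 0.400 + 1.086 + 1.869 + 1.337 + 1.517 + 0.537 + 0.774 = 8.769.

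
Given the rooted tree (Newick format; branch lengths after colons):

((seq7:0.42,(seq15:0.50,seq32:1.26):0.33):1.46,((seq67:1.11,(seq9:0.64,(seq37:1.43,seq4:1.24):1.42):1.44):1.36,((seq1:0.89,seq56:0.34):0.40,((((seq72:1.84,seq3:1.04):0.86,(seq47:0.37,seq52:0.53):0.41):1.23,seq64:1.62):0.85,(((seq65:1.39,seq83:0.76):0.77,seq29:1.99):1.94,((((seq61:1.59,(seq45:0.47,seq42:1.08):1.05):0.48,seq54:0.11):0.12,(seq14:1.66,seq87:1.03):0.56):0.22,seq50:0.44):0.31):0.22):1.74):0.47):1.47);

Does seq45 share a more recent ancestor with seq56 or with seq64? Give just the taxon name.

seq64

The MRCA of seq45 and seq64 subtends ((((seq72,seq3),(seq47,seq52)),seq64),(((seq65,seq83),seq29),((((seq61,(seq45,seq42)),seq54),(seq14,seq87)),seq50))) (15 taxa).
The MRCA of seq45 and seq56 subtends ((seq1,seq56),((((seq72,seq3),(seq47,seq52)),seq64),(((seq65,seq83),seq29),((((seq61,(seq45,seq42)),seq54),(seq14,seq87)),seq50)))) (17 taxa).
The first is nested inside the second, so seq45 shares a more recent common ancestor with seq64.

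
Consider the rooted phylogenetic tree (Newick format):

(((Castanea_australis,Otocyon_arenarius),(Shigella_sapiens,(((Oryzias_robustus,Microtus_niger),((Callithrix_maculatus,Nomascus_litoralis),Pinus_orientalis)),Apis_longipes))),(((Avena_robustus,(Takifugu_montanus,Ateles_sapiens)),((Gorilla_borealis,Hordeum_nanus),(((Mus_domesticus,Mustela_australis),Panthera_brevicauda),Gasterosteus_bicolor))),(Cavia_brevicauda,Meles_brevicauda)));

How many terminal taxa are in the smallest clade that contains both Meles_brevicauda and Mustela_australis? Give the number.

11

The MRCA of Meles_brevicauda and Mustela_australis is the node subtending (((Avena_robustus,(Takifugu_montanus,Ateles_sapiens)),((Gorilla_borealis,Hordeum_nanus),(((Mus_domesticus,Mustela_australis),Panthera_brevicauda),Gasterosteus_bicolor))),(Cavia_brevicauda,Meles_brevicauda)).
That clade contains 11 terminal taxa: Ateles_sapiens, Avena_robustus, Cavia_brevicauda, Gasterosteus_bicolor, Gorilla_borealis, Hordeum_nanus, Meles_brevicauda, Mus_domesticus, Mustela_australis, Panthera_brevicauda, Takifugu_montanus.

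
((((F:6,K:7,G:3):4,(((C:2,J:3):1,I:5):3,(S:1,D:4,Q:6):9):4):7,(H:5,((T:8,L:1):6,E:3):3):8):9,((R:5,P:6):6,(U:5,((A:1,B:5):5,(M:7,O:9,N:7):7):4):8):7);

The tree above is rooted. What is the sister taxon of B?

B attaches to the tree at the node subtending (A,B).
The other lineage descending from that same node — the sister group — is the single tip A.

A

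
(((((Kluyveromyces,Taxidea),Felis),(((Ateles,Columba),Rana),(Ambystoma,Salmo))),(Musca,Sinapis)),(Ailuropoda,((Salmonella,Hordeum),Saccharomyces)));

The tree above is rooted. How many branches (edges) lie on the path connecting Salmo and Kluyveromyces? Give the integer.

The MRCA of Salmo and Kluyveromyces is the node subtending (((Kluyveromyces,Taxidea),Felis),(((Ateles,Columba),Rana),(Ambystoma,Salmo))).
From Salmo up to that node: 3 branches. From Kluyveromyces up to the same node: 3 branches. Total: 3 + 3 = 6.

6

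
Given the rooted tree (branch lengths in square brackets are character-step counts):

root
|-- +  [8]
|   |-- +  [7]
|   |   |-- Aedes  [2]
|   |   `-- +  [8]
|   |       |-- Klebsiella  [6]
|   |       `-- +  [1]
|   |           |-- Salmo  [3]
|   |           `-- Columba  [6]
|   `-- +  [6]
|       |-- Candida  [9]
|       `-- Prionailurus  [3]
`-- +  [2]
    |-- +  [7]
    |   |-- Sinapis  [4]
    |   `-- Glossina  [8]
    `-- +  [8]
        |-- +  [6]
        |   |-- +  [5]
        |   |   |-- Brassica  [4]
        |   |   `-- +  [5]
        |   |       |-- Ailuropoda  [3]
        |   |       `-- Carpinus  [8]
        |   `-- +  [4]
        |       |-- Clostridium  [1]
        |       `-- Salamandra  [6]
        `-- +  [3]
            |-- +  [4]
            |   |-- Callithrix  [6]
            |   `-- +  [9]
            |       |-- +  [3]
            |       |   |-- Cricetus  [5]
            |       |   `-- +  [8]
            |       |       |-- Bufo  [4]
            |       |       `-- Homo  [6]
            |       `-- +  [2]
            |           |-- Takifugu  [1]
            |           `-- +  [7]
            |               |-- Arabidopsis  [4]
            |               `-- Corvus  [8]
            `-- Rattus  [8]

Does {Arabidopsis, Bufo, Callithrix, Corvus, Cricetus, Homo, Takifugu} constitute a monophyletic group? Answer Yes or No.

The most recent common ancestor of these taxa subtends (Callithrix,((Cricetus,(Bufo,Homo)),(Takifugu,(Arabidopsis,Corvus)))).
That clade has exactly 7 tips — every listed taxon and nothing else — so the group is monophyletic.

Yes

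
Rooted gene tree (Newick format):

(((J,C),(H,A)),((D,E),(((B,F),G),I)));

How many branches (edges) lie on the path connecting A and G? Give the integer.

7

The MRCA of A and G is the root of the tree.
From A up to that node: 3 branches. From G up to the same node: 4 branches. Total: 3 + 4 = 7.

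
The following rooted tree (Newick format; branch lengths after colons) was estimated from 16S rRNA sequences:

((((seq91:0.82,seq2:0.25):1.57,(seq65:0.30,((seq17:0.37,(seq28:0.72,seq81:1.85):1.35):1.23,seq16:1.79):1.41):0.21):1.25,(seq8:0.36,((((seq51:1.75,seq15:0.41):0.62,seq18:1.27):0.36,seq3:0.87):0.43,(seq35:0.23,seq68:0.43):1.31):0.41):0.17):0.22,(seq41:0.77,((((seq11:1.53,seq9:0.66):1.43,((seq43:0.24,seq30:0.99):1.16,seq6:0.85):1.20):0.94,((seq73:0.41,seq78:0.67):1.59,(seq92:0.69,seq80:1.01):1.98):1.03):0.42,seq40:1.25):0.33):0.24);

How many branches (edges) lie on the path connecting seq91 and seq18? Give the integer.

8

The MRCA of seq91 and seq18 is the node subtending (((seq91,seq2),(seq65,((seq17,(seq28,seq81)),seq16))),(seq8,((((seq51,seq15),seq18),seq3),(seq35,seq68)))).
From seq91 up to that node: 3 branches. From seq18 up to the same node: 5 branches. Total: 3 + 5 = 8.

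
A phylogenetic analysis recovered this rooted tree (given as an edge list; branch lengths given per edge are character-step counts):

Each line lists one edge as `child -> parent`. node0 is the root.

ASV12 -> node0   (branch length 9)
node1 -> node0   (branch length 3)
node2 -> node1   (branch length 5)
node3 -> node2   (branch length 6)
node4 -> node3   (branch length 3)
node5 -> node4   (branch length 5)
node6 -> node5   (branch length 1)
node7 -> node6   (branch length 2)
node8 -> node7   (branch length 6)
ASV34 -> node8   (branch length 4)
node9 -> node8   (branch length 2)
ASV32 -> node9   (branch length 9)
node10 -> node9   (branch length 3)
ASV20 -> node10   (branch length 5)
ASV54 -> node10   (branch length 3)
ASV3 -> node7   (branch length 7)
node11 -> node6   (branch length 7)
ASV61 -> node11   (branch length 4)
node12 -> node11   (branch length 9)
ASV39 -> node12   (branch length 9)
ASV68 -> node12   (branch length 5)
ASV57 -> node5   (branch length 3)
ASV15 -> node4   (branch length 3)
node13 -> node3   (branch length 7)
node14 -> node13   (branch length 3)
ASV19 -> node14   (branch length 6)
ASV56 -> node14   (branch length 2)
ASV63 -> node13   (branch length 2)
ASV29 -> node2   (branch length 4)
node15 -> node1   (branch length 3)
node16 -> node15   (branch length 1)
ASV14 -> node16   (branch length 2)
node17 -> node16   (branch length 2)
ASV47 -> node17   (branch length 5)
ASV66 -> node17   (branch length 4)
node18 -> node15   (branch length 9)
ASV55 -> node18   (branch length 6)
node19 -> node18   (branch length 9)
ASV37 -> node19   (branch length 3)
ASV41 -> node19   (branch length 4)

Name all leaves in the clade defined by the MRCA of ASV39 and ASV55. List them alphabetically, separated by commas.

ASV14, ASV15, ASV19, ASV20, ASV29, ASV3, ASV32, ASV34, ASV37, ASV39, ASV41, ASV47, ASV54, ASV55, ASV56, ASV57, ASV61, ASV63, ASV66, ASV68

Tracing ASV39: it sits inside (ASV39,ASV68).
Tracing ASV55: it sits inside (ASV55,(ASV37,ASV41)).
The smallest clade enclosing both is ((((((((ASV34,(ASV32,(ASV20,ASV54))),ASV3),(ASV61,(ASV39,ASV68))),ASV57),ASV15),((ASV19,ASV56),ASV63)),ASV29),((ASV14,(ASV47,ASV66)),(ASV55,(ASV37,ASV41)))); the answer is its 20 terminal taxa in alphabetical order.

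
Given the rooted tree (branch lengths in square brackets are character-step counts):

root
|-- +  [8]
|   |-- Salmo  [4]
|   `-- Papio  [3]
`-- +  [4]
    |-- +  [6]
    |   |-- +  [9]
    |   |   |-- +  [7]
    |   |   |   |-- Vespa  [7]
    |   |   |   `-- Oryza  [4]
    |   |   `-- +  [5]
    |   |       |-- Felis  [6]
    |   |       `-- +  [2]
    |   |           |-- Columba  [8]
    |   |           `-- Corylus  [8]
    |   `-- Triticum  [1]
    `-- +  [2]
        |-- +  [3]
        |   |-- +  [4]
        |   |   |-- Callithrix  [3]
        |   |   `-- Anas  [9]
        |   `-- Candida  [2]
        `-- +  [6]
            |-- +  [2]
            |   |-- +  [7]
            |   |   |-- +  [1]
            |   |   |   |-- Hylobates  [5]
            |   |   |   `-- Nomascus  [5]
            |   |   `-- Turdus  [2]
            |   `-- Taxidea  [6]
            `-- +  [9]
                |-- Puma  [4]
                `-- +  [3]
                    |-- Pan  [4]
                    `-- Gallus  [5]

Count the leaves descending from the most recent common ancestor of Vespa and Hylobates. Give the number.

The MRCA of Vespa and Hylobates is the node subtending ((((Vespa,Oryza),(Felis,(Columba,Corylus))),Triticum),(((Callithrix,Anas),Candida),((((Hylobates,Nomascus),Turdus),Taxidea),(Puma,(Pan,Gallus))))).
That clade contains 16 terminal taxa: Anas, Callithrix, Candida, Columba, Corylus, Felis, Gallus, Hylobates, Nomascus, Oryza, Pan, Puma, Taxidea, Triticum, Turdus, Vespa.

16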